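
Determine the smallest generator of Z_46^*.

φ(46) = φ(2)·φ(23) = 1·22 = 22 = 2 · 11.
g is a primitive root iff g^(22/q) ≢ 1 (mod 46) for each prime q ∈ {2, 11}.
g = 2: gcd(2, 46) = 2 > 1, not a unit — skip.
g = 3: 3^11 ≡ 1 — hits 1, so not a primitive root.
g = 4: gcd(4, 46) = 2 > 1, not a unit — skip.
g = 5: 5^11 ≡ 45; 5^2 ≡ 25 — none is 1, so 5 is a primitive root.
Hence the least primitive root of 46 is 5.

5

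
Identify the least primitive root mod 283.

φ(283) = 283 − 1 = 282 = 2 · 3 · 47.
g is a primitive root iff g^(282/q) ≢ 1 (mod 283) for each prime q ∈ {2, 3, 47}.
g = 2: 2^141 ≡ 282; 2^94 ≡ 1 — hits 1, so not a primitive root.
g = 3: 3^141 ≡ 282; 3^94 ≡ 238; 3^6 ≡ 163 — none is 1, so 3 is a primitive root.
Hence the least primitive root of 283 is 3.

3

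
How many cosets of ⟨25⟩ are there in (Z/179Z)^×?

2

Since 25 ∈ (Z/179Z)^×, its order divides φ(179) = 179 − 1 = 178 = 2 · 89.
Divisors of 178: 1, 2, 89, 178.
Test each divisor d:
25^1 ≡ 25 (mod 179)
25^2 ≡ 88 (mod 179)
25^89 ≡ 1 (mod 179) ✓
So ord_179(25) = 89, hence |⟨25⟩| = 89.
[(Z/179Z)^× : ⟨25⟩] = 178/89 = 2.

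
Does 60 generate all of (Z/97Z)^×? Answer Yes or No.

Yes

φ(97) = 97 − 1 = 96 = 2^5 · 3.
An element g generates (Z/97Z)^× iff g^(96/q) ≢ 1 (mod 97) for each prime q ∈ {2, 3}.
60^48 ≡ 96 (mod 97)  [q = 2: ≢ 1 ✓]
60^32 ≡ 35 (mod 97)  [q = 3: ≢ 1 ✓]
Every test exponent gives a nontrivial residue, hence 60 generates the full group.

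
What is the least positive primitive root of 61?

2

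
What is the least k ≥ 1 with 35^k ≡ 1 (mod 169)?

By Lagrange's theorem, ord_169(35) divides φ(169) = φ(13^2) = 13·(13−1) = 156 = 2^2 · 3 · 13.
Divisors of 156: 1, 2, 3, 4, 6, 12, 13, 26, 39, 52, 78, 156.
Evaluate successive powers at the divisors of 156:
35^1 ≡ 35
35^2 ≡ 42
35^3 ≡ 118
35^4 ≡ 74
35^6 ≡ 66
35^12 ≡ 131
35^13 ≡ 22
35^26 ≡ 146
35^39 ≡ 1
Hence ord(35) = 39.

39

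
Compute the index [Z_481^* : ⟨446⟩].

12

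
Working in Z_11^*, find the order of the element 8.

10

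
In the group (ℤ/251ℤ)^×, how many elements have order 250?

φ(251) = 251 − 1 = 250 = 2 · 5^3.
In a cyclic group of order 250, there are φ(d) elements of order d for each divisor d of 250, and zero for non-divisors.
250 = 2 · 5^3 divides 250, and φ(250) = 100.

100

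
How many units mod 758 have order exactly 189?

φ(758) = φ(2)·φ(379) = 1·378 = 378 = 2 · 3^3 · 7.
Since (Z/758Z)^× is cyclic of order 378, the number of elements of order d is φ(d) when d | 378 and 0 otherwise.
189 = 3^3 · 7 divides 378, and φ(189) = 108.

108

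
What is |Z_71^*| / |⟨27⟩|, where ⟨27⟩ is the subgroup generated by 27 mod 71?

2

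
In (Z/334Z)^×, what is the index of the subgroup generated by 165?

1

By Lagrange's theorem, ord_334(165) divides φ(334) = φ(2)·φ(167) = 1·166 = 166 = 2 · 83.
Divisors of 166: 1, 2, 83, 166.
Evaluate successive powers at the divisors of 166:
165^1 ≡ 165
165^2 ≡ 171
165^83 ≡ 333
165^166 ≡ 1
The order of 165 is 166, so the subgroup it generates has 166 elements.
The index is φ(334) / ord(165) = 166 / 166 = 1.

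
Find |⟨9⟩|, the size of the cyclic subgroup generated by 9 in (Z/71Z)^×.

35

By Lagrange's theorem, ord_71(9) divides φ(71) = 71 − 1 = 70 = 2 · 5 · 7.
Divisors of 70: 1, 2, 5, 7, 10, 14, 35, 70.
Test each divisor d:
9^1 ≡ 9 (mod 71)
9^2 ≡ 10 (mod 71)
9^5 ≡ 48 (mod 71)
9^7 ≡ 54 (mod 71)
9^10 ≡ 32 (mod 71)
9^14 ≡ 5 (mod 71)
9^35 ≡ 1 (mod 71) ✓
So ord_71(9) = 35.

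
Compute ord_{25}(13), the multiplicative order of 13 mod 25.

The order of 13 must divide φ(25) = φ(5^2) = 5·(5−1) = 20 = 2^2 · 5.
Divisors of 20: 1, 2, 4, 5, 10, 20.
Test each divisor d:
13^1 ≡ 13 (mod 25)
13^2 ≡ 19 (mod 25)
13^4 ≡ 11 (mod 25)
13^5 ≡ 18 (mod 25)
13^10 ≡ 24 (mod 25)
13^20 ≡ 1 (mod 25) ✓
The smallest such exponent is 20, so the order of 13 is 20.

20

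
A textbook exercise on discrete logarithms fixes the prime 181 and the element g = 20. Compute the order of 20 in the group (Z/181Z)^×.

90

ord(20) | φ(181) = 181 − 1 = 180 = 2^2 · 3^2 · 5.
Divisors of 180: 1, 2, 3, 4, 5, 6, 9, 10, 12, 15, 18, 20, 30, 36, 45, 60, 90, 180.
Test each divisor d:
20^1 ≡ 20 (mod 181)
20^2 ≡ 38 (mod 181)
20^3 ≡ 36 (mod 181)
20^4 ≡ 177 (mod 181)
20^5 ≡ 101 (mod 181)
20^6 ≡ 29 (mod 181)
20^9 ≡ 139 (mod 181)
20^10 ≡ 65 (mod 181)
20^12 ≡ 117 (mod 181)
20^15 ≡ 49 (mod 181)
20^18 ≡ 135 (mod 181)
20^20 ≡ 62 (mod 181)
20^30 ≡ 48 (mod 181)
20^36 ≡ 125 (mod 181)
20^45 ≡ 180 (mod 181)
20^60 ≡ 132 (mod 181)
20^90 ≡ 1 (mod 181) ✓
So ord_181(20) = 90.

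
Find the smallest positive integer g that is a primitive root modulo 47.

5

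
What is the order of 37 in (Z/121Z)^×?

55

Since 37 ∈ (Z/121Z)^×, its order divides φ(121) = φ(11^2) = 11·(11−1) = 110 = 2 · 5 · 11.
Divisors of 110: 1, 2, 5, 10, 11, 22, 55, 110.
Test each divisor d:
37^1 ≡ 37 (mod 121)
37^2 ≡ 38 (mod 121)
37^5 ≡ 67 (mod 121)
37^10 ≡ 12 (mod 121)
37^11 ≡ 81 (mod 121)
37^22 ≡ 27 (mod 121)
37^55 ≡ 1 (mod 121) ✓
So ord_121(37) = 55.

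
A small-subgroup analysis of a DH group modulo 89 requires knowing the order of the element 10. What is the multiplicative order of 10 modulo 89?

44

ord(10) | φ(89) = 89 − 1 = 88 = 2^3 · 11.
Divisors of 88: 1, 2, 4, 8, 11, 22, 44, 88.
Evaluate successive powers at the divisors of 88:
10^1 ≡ 10 (mod 89)
10^2 ≡ 11 (mod 89)
10^4 ≡ 32 (mod 89)
10^8 ≡ 45 (mod 89)
10^11 ≡ 55 (mod 89)
10^22 ≡ 88 (mod 89)
10^44 ≡ 1 (mod 89) ✓
Hence ord(10) = 44.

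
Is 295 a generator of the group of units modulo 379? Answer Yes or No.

φ(379) = 379 − 1 = 378 = 2 · 3^3 · 7.
It suffices to check that the order of 295 is not a proper divisor of 378: compute 295^(378/q) for q ∈ {2, 3, 7}.
295^189 ≡ 378 (mod 379)  [q = 2: ≢ 1 ✓]
295^126 ≡ 1 (mod 379)  [q = 3: ≡ 1 ✗]
295^54 ≡ 1 (mod 379)  [q = 7: ≡ 1 ✗]
The check at q = 3 fails, so 295 generates a proper subgroup.

No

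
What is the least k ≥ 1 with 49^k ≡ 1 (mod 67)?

33

ord(49) | φ(67) = 67 − 1 = 66 = 2 · 3 · 11.
Divisors of 66: 1, 2, 3, 6, 11, 22, 33, 66.
Test each divisor d:
49^1 ≡ 49
49^2 ≡ 56
49^3 ≡ 64
49^6 ≡ 9
49^11 ≡ 29
49^22 ≡ 37
49^33 ≡ 1
So ord_67(49) = 33.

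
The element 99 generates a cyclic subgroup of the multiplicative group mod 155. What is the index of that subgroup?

20

By Lagrange's theorem, ord_155(99) divides φ(155) = φ(5·31) = (5−1)·(31−1) = 4·30 = 120 = 2^3 · 3 · 5.
Divisors of 120: 1, 2, 3, 4, 5, 6, 8, 10, 12, 15, 20, 24, 30, 40, 60, 120.
Evaluate successive powers at the divisors of 120:
99^1 ≡ 99 (mod 155)
99^2 ≡ 36 (mod 155)
99^3 ≡ 154 (mod 155)
99^4 ≡ 56 (mod 155)
99^5 ≡ 119 (mod 155)
99^6 ≡ 1 (mod 155) ✓
The order of 99 is 6, so the subgroup it generates has 6 elements.
[(Z/155Z)^× : ⟨99⟩] = 120/6 = 20.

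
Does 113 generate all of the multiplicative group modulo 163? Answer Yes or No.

No

φ(163) = 163 − 1 = 162 = 2 · 3^4.
It suffices to check that the order of 113 is not a proper divisor of 162: compute 113^(162/q) for q ∈ {2, 3}.
113^81 ≡ 1 (mod 163)  [q = 2: ≡ 1 ✗]
113^54 ≡ 104 (mod 163)  [q = 3: ≢ 1 ✓]
113^81 ≡ 1 shows ord(113) | 81, strictly less than φ(163); not a primitive root.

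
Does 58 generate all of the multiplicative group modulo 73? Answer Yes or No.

φ(73) = 73 − 1 = 72 = 2^3 · 3^2.
It suffices to check that the order of 58 is not a proper divisor of 72: compute 58^(72/q) for q ∈ {2, 3}.
58^36 ≡ 72 (mod 73)  [q = 2: ≢ 1 ✓]
58^24 ≡ 8 (mod 73)  [q = 3: ≢ 1 ✓]
All checks pass, so 58 has order 72 and is a primitive root modulo 73.

Yes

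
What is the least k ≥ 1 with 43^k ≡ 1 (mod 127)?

126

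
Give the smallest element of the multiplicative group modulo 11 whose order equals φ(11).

φ(11) = 11 − 1 = 10 = 2 · 5.
Test candidates g = 2, 3, … against the prime factors q ∈ {2, 5} of φ(11): g is a generator iff g^(10/q) ≢ 1 for every such q.
g = 2: 2^5 ≡ 10; 2^2 ≡ 4 — none is 1, so 2 is a primitive root.
The smallest primitive root modulo 11 is 2.

2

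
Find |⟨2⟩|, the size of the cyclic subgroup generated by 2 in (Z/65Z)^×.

12

The order of 2 must divide φ(65) = φ(5·13) = (5−1)·(13−1) = 4·12 = 48 = 2^4 · 3.
Divisors of 48: 1, 2, 3, 4, 6, 8, 12, 16, 24, 48.
Check 2^d mod 65 for each divisor in increasing order:
2^1 ≡ 2 (mod 65)
2^2 ≡ 4 (mod 65)
2^3 ≡ 8 (mod 65)
2^4 ≡ 16 (mod 65)
2^6 ≡ 64 (mod 65)
2^8 ≡ 61 (mod 65)
2^12 ≡ 1 (mod 65) ✓
Therefore the multiplicative order of 2 modulo 65 is 12.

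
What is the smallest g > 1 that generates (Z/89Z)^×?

φ(89) = 89 − 1 = 88 = 2^3 · 11.
g is a primitive root iff g^(88/q) ≢ 1 (mod 89) for each prime q ∈ {2, 11}.
g = 2: 2^44 ≡ 1 — hits 1, so not a primitive root.
g = 3: 3^44 ≡ 88; 3^8 ≡ 64 — none is 1, so 3 is a primitive root.
Hence the least primitive root of 89 is 3.

3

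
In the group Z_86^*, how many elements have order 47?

0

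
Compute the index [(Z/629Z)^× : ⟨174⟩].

48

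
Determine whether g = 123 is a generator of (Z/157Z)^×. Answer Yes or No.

Yes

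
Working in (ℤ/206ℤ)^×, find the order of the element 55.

51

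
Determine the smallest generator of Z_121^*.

φ(121) = φ(11^2) = 11·(11−1) = 110 = 2 · 5 · 11.
Test candidates g = 2, 3, … against the prime factors q ∈ {2, 5, 11} of φ(121): g is a generator iff g^(110/q) ≢ 1 for every such q.
g = 2: 2^55 ≡ 120; 2^22 ≡ 81; 2^10 ≡ 56 — none is 1, so 2 is a primitive root.
Hence the least primitive root of 121 is 2.

2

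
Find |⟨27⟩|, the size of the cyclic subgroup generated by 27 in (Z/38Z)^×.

Since 27 ∈ (Z/38Z)^×, its order divides φ(38) = φ(2)·φ(19) = 1·18 = 18 = 2 · 3^2.
Divisors of 18: 1, 2, 3, 6, 9, 18.
Test each divisor d:
27^1 ≡ 27 (mod 38)
27^2 ≡ 7 (mod 38)
27^3 ≡ 37 (mod 38)
27^6 ≡ 1 (mod 38) ✓
So ord_38(27) = 6.

6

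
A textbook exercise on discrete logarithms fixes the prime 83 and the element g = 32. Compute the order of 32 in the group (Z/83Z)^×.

Since 32 ∈ (Z/83Z)^×, its order divides φ(83) = 83 − 1 = 82 = 2 · 41.
Divisors of 82: 1, 2, 41, 82.
Test each divisor d:
32^1 ≡ 32 (mod 83)
32^2 ≡ 28 (mod 83)
32^41 ≡ 82 (mod 83)
32^82 ≡ 1 (mod 83) ✓
Therefore the multiplicative order of 32 modulo 83 is 82.

82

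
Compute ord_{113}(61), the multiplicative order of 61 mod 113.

Since 61 ∈ (Z/113Z)^×, its order divides φ(113) = 113 − 1 = 112 = 2^4 · 7.
Divisors of 112: 1, 2, 4, 7, 8, 14, 16, 28, 56, 112.
Check 61^d mod 113 for each divisor in increasing order:
61^1 ≡ 61
61^2 ≡ 105
61^4 ≡ 64
61^7 ≡ 69
61^8 ≡ 28
61^14 ≡ 15
61^16 ≡ 106
61^28 ≡ 112
61^56 ≡ 1
The smallest such exponent is 56, so the order of 61 is 56.

56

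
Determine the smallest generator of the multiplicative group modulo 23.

5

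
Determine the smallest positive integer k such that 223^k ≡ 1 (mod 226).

112

By Lagrange's theorem, ord_226(223) divides φ(226) = φ(2)·φ(113) = 1·112 = 112 = 2^4 · 7.
Divisors of 112: 1, 2, 4, 7, 8, 14, 16, 28, 56, 112.
Compute 223^d (mod 226) for the divisors d until we hit 1:
223^1 ≡ 223
223^2 ≡ 9
223^4 ≡ 81
223^7 ≡ 73
223^8 ≡ 7
223^14 ≡ 131
223^16 ≡ 49
223^28 ≡ 211
223^56 ≡ 225
223^112 ≡ 1
Therefore the multiplicative order of 223 modulo 226 is 112.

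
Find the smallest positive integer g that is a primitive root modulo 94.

5

φ(94) = φ(2)·φ(47) = 1·46 = 46 = 2 · 23.
g is a primitive root iff g^(46/q) ≢ 1 (mod 94) for each prime q ∈ {2, 23}.
g = 2: gcd(2, 94) = 2 > 1, not a unit — skip.
g = 3: 3^23 ≡ 1 — hits 1, so not a primitive root.
g = 4: gcd(4, 94) = 2 > 1, not a unit — skip.
g = 5: 5^23 ≡ 93; 5^2 ≡ 25 — none is 1, so 5 is a primitive root.
The smallest primitive root modulo 94 is 5.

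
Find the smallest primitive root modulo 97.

5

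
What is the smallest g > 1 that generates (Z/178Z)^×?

3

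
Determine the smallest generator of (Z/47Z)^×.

5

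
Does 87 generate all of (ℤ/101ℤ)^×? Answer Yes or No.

No

φ(101) = 101 − 1 = 100 = 2^2 · 5^2.
87 is a primitive root mod 101 iff 87^(φ(101)/q) ≢ 1 for every prime q | φ(101), i.e. q ∈ {2, 5}.
87^50 ≡ 1 (mod 101)  [q = 2: ≡ 1 ✗]
87^20 ≡ 1 (mod 101)  [q = 5: ≡ 1 ✗]
Since 87^50 ≡ 1, the order of 87 divides 50 < 100, so 87 is not a primitive root.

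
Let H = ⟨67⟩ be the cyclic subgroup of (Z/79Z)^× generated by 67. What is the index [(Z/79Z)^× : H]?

ord(67) | φ(79) = 79 − 1 = 78 = 2 · 3 · 13.
Divisors of 78: 1, 2, 3, 6, 13, 26, 39, 78.
Test each divisor d:
67^1 ≡ 67 (mod 79)
67^2 ≡ 65 (mod 79)
67^3 ≡ 10 (mod 79)
67^6 ≡ 21 (mod 79)
67^13 ≡ 1 (mod 79) ✓
So ord_79(67) = 13, hence |⟨67⟩| = 13.
Index = |(Z/79Z)^×| / |⟨67⟩| = 78 / 13 = 6.

6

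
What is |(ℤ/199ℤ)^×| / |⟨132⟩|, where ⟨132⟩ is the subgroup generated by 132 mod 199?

The order of 132 must divide φ(199) = 199 − 1 = 198 = 2 · 3^2 · 11.
Divisors of 198: 1, 2, 3, 6, 9, 11, 18, 22, 33, 66, 99, 198.
Compute 132^d (mod 199) for the divisors d until we hit 1:
132^1 ≡ 132 (mod 199)
132^2 ≡ 111 (mod 199)
132^3 ≡ 125 (mod 199)
132^6 ≡ 103 (mod 199)
132^9 ≡ 139 (mod 199)
132^11 ≡ 106 (mod 199)
132^18 ≡ 18 (mod 199)
132^22 ≡ 92 (mod 199)
132^33 ≡ 1 (mod 199) ✓
The order of 132 is 33, so the subgroup it generates has 33 elements.
Index = |(Z/199Z)^×| / |⟨132⟩| = 198 / 33 = 6.

6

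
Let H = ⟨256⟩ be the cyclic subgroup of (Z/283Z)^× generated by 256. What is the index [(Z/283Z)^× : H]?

By Lagrange's theorem, ord_283(256) divides φ(283) = 283 − 1 = 282 = 2 · 3 · 47.
Divisors of 282: 1, 2, 3, 6, 47, 94, 141, 282.
Evaluate successive powers at the divisors of 282:
256^1 ≡ 256 (mod 283)
256^2 ≡ 163 (mod 283)
256^3 ≡ 127 (mod 283)
256^6 ≡ 281 (mod 283)
256^47 ≡ 1 (mod 283) ✓
The order of 256 is 47, so the subgroup it generates has 47 elements.
[(Z/283Z)^× : ⟨256⟩] = 282/47 = 6.

6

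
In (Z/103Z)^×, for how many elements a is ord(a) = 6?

2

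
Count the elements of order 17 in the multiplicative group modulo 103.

φ(103) = 103 − 1 = 102 = 2 · 3 · 17.
(Z/103Z)^× is cyclic (|G| = 102); a cyclic group of order m has exactly φ(d) elements of each order d | m, and none otherwise.
17 | 102, and φ(17) = 17 − 1 = 16.

16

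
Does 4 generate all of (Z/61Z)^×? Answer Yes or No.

No

φ(61) = 61 − 1 = 60 = 2^2 · 3 · 5.
Test 4^(60/q) mod 61 for each prime factor q of 60:
4^30 ≡ 1 (mod 61)  [q = 2: ≡ 1 ✗]
4^20 ≡ 13 (mod 61)  [q = 3: ≢ 1 ✓]
4^12 ≡ 20 (mod 61)  [q = 5: ≢ 1 ✓]
Since 4^30 ≡ 1, the order of 4 divides 30 < 60, so 4 is not a primitive root.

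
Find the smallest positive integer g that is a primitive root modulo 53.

2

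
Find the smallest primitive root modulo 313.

10

φ(313) = 313 − 1 = 312 = 2^3 · 3 · 13.
g is a primitive root iff g^(312/q) ≢ 1 (mod 313) for each prime q ∈ {2, 3, 13}.
g = 2: 2^156 ≡ 1 — hits 1, so not a primitive root.
g = 3: 3^156 ≡ 1 — hits 1, so not a primitive root.
g = 4: 4^156 ≡ 1 — hits 1, so not a primitive root.
g = 5: 5^156 ≡ 312; 5^104 ≡ 1 — hits 1, so not a primitive root.
g = 6: 6^156 ≡ 1 — hits 1, so not a primitive root.
g = 7: 7^156 ≡ 312; 7^104 ≡ 1 — hits 1, so not a primitive root.
g = 8: 8^156 ≡ 1 — hits 1, so not a primitive root.
g = 9: 9^156 ≡ 1 — hits 1, so not a primitive root.
g = 10: 10^156 ≡ 312; 10^104 ≡ 214; 10^24 ≡ 103 — none is 1, so 10 is a primitive root.
Hence the least primitive root of 313 is 10.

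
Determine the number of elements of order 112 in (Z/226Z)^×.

48

φ(226) = φ(2)·φ(113) = 1·112 = 112 = 2^4 · 7.
(Z/226Z)^× is cyclic (|G| = 112); a cyclic group of order m has exactly φ(d) elements of each order d | m, and none otherwise.
112 = 2^4 · 7 divides 112, and φ(112) = 48.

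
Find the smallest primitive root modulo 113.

φ(113) = 113 − 1 = 112 = 2^4 · 7.
Test candidates g = 2, 3, … against the prime factors q ∈ {2, 7} of φ(113): g is a generator iff g^(112/q) ≢ 1 for every such q.
g = 2: 2^56 ≡ 1 — hits 1, so not a primitive root.
g = 3: 3^56 ≡ 112; 3^16 ≡ 49 — none is 1, so 3 is a primitive root.
The smallest primitive root modulo 113 is 3.

3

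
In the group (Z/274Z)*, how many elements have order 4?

2

φ(274) = φ(2)·φ(137) = 1·136 = 136 = 2^3 · 17.
(Z/274Z)^× is cyclic (|G| = 136); a cyclic group of order m has exactly φ(d) elements of each order d | m, and none otherwise.
4 = 2^2 divides 136, and φ(4) = 2.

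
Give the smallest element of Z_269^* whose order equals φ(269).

2

φ(269) = 269 − 1 = 268 = 2^2 · 67.
Test candidates g = 2, 3, … against the prime factors q ∈ {2, 67} of φ(269): g is a generator iff g^(268/q) ≢ 1 for every such q.
g = 2: 2^134 ≡ 268; 2^4 ≡ 16 — none is 1, so 2 is a primitive root.
The smallest primitive root modulo 269 is 2.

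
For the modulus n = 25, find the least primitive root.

φ(25) = φ(5^2) = 5·(5−1) = 20 = 2^2 · 5.
g is a primitive root iff g^(20/q) ≢ 1 (mod 25) for each prime q ∈ {2, 5}.
g = 2: 2^10 ≡ 24; 2^4 ≡ 16 — none is 1, so 2 is a primitive root.
The smallest primitive root modulo 25 is 2.

2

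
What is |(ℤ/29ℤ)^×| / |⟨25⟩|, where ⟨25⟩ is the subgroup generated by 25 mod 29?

4

Since 25 ∈ (Z/29Z)^×, its order divides φ(29) = 29 − 1 = 28 = 2^2 · 7.
Divisors of 28: 1, 2, 4, 7, 14, 28.
Test each divisor d:
25^1 ≡ 25 (mod 29)
25^2 ≡ 16 (mod 29)
25^4 ≡ 24 (mod 29)
25^7 ≡ 1 (mod 29) ✓
So ord_29(25) = 7, hence |⟨25⟩| = 7.
[(Z/29Z)^× : ⟨25⟩] = 28/7 = 4.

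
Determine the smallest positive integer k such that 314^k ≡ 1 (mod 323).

By Lagrange's theorem, ord_323(314) divides φ(323) = φ(17·19) = (17−1)·(19−1) = 16·18 = 288 = 2^5 · 3^2.
Divisors of 288: 1, 2, 3, 4, 6, 8, 9, 12, 16, 18, 24, 32, 36, 48, 72, 96, 144, 288.
Evaluate successive powers at the divisors of 288:
314^1 ≡ 314
314^2 ≡ 81
314^3 ≡ 240
314^4 ≡ 101
314^6 ≡ 106
314^8 ≡ 188
314^9 ≡ 246
314^12 ≡ 254
314^16 ≡ 137
314^18 ≡ 115
314^24 ≡ 239
314^32 ≡ 35
314^36 ≡ 305
314^48 ≡ 273
314^72 ≡ 1
So ord_323(314) = 72.

72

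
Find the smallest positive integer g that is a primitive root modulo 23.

5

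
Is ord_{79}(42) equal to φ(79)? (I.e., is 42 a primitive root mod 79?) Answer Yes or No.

φ(79) = 79 − 1 = 78 = 2 · 3 · 13.
It suffices to check that the order of 42 is not a proper divisor of 78: compute 42^(78/q) for q ∈ {2, 3, 13}.
42^39 ≡ 1 (mod 79)  [q = 2: ≡ 1 ✗]
42^26 ≡ 23 (mod 79)  [q = 3: ≢ 1 ✓]
42^6 ≡ 38 (mod 79)  [q = 13: ≢ 1 ✓]
The check at q = 2 fails, so 42 generates a proper subgroup.

No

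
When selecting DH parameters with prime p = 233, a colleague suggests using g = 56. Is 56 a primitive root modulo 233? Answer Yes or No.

No

φ(233) = 233 − 1 = 232 = 2^3 · 29.
Test 56^(232/q) mod 233 for each prime factor q of 232:
56^116 ≡ 1 (mod 233)  [q = 2: ≡ 1 ✗]
56^8 ≡ 92 (mod 233)  [q = 29: ≢ 1 ✓]
The check at q = 2 fails, so 56 generates a proper subgroup.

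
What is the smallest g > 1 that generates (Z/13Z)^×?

2

φ(13) = 13 − 1 = 12 = 2^2 · 3.
g is a primitive root iff g^(12/q) ≢ 1 (mod 13) for each prime q ∈ {2, 3}.
g = 2: 2^6 ≡ 12; 2^4 ≡ 3 — none is 1, so 2 is a primitive root.
Hence the least primitive root of 13 is 2.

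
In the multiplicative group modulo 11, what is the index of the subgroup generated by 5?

2

By Lagrange's theorem, ord_11(5) divides φ(11) = 11 − 1 = 10 = 2 · 5.
Divisors of 10: 1, 2, 5, 10.
Compute 5^d (mod 11) for the divisors d until we hit 1:
5^1 ≡ 5 (mod 11)
5^2 ≡ 3 (mod 11)
5^5 ≡ 1 (mod 11) ✓
The order of 5 is 5, so the subgroup it generates has 5 elements.
The index is φ(11) / ord(5) = 10 / 5 = 2.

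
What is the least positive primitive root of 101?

φ(101) = 101 − 1 = 100 = 2^2 · 5^2.
Test candidates g = 2, 3, … against the prime factors q ∈ {2, 5} of φ(101): g is a generator iff g^(100/q) ≢ 1 for every such q.
g = 2: 2^50 ≡ 100; 2^20 ≡ 95 — none is 1, so 2 is a primitive root.
The smallest primitive root modulo 101 is 2.

2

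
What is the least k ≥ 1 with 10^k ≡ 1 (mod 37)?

ord(10) | φ(37) = 37 − 1 = 36 = 2^2 · 3^2.
Divisors of 36: 1, 2, 3, 4, 6, 9, 12, 18, 36.
Compute 10^d (mod 37) for the divisors d until we hit 1:
10^1 ≡ 10
10^2 ≡ 26
10^3 ≡ 1
The smallest such exponent is 3, so the order of 10 is 3.

3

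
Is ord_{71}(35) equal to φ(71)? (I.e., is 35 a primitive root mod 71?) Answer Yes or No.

φ(71) = 71 − 1 = 70 = 2 · 5 · 7.
An element g generates (Z/71Z)^× iff g^(70/q) ≢ 1 (mod 71) for each prime q ∈ {2, 5, 7}.
35^35 ≡ 70 (mod 71)  [q = 2: ≢ 1 ✓]
35^14 ≡ 25 (mod 71)  [q = 5: ≢ 1 ✓]
35^10 ≡ 45 (mod 71)  [q = 7: ≢ 1 ✓]
All checks pass, so 35 has order 70 and is a primitive root modulo 71.

Yes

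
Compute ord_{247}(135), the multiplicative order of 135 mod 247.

36

The order of 135 must divide φ(247) = φ(13·19) = (13−1)·(19−1) = 12·18 = 216 = 2^3 · 3^3.
Divisors of 216: 1, 2, 3, 4, 6, 8, 9, 12, 18, 24, 27, 36, 54, 72, 108, 216.
Compute 135^d (mod 247) for the divisors d until we hit 1:
135^1 ≡ 135 (mod 247)
135^2 ≡ 194 (mod 247)
135^3 ≡ 8 (mod 247)
135^4 ≡ 92 (mod 247)
135^6 ≡ 64 (mod 247)
135^8 ≡ 66 (mod 247)
135^9 ≡ 18 (mod 247)
135^12 ≡ 144 (mod 247)
135^18 ≡ 77 (mod 247)
135^24 ≡ 235 (mod 247)
135^27 ≡ 151 (mod 247)
135^36 ≡ 1 (mod 247) ✓
So ord_247(135) = 36.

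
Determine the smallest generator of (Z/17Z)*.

φ(17) = 17 − 1 = 16 = 2^4.
g is a primitive root iff g^(16/q) ≢ 1 (mod 17) for each prime q ∈ {2}.
g = 2: 2^8 ≡ 1 — hits 1, so not a primitive root.
g = 3: 3^8 ≡ 16 — none is 1, so 3 is a primitive root.
The smallest primitive root modulo 17 is 3.

3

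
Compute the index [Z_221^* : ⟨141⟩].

4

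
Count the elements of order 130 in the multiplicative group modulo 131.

48

φ(131) = 131 − 1 = 130 = 2 · 5 · 13.
(Z/131Z)^× is cyclic (|G| = 130); a cyclic group of order m has exactly φ(d) elements of each order d | m, and none otherwise.
130 = 2 · 5 · 13 divides 130, and φ(130) = 48.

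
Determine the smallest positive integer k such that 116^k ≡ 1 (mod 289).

272

By Lagrange's theorem, ord_289(116) divides φ(289) = φ(17^2) = 17·(17−1) = 272 = 2^4 · 17.
Divisors of 272: 1, 2, 4, 8, 16, 17, 34, 68, 136, 272.
Evaluate successive powers at the divisors of 272:
116^1 ≡ 116 (mod 289)
116^2 ≡ 162 (mod 289)
116^4 ≡ 234 (mod 289)
116^8 ≡ 135 (mod 289)
116^16 ≡ 18 (mod 289)
116^17 ≡ 65 (mod 289)
116^34 ≡ 179 (mod 289)
116^68 ≡ 251 (mod 289)
116^136 ≡ 288 (mod 289)
116^272 ≡ 1 (mod 289) ✓
The smallest such exponent is 272, so the order of 116 is 272.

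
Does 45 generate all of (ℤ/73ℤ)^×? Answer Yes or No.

Yes

φ(73) = 73 − 1 = 72 = 2^3 · 3^2.
An element g generates (Z/73Z)^× iff g^(72/q) ≢ 1 (mod 73) for each prime q ∈ {2, 3}.
45^36 ≡ 72 (mod 73)  [q = 2: ≢ 1 ✓]
45^24 ≡ 8 (mod 73)  [q = 3: ≢ 1 ✓]
Every test exponent gives a nontrivial residue, hence 45 generates the full group.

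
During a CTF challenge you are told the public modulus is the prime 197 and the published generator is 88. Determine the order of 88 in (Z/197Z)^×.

49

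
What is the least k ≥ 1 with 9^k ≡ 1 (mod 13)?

3

Since 9 ∈ (Z/13Z)^×, its order divides φ(13) = 13 − 1 = 12 = 2^2 · 3.
Divisors of 12: 1, 2, 3, 4, 6, 12.
Compute 9^d (mod 13) for the divisors d until we hit 1:
9^1 ≡ 9 (mod 13)
9^2 ≡ 3 (mod 13)
9^3 ≡ 1 (mod 13) ✓
Hence ord(9) = 3.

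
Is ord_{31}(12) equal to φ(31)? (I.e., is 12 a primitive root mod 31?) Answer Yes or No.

Yes

φ(31) = 31 − 1 = 30 = 2 · 3 · 5.
12 is a primitive root mod 31 iff 12^(φ(31)/q) ≢ 1 for every prime q | φ(31), i.e. q ∈ {2, 3, 5}.
12^15 ≡ 30 (mod 31)  [q = 2: ≢ 1 ✓]
12^10 ≡ 25 (mod 31)  [q = 3: ≢ 1 ✓]
12^6 ≡ 2 (mod 31)  [q = 5: ≢ 1 ✓]
All checks pass, so 12 has order 30 and is a primitive root modulo 31.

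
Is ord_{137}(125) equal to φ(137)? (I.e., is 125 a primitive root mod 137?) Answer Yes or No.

Yes

φ(137) = 137 − 1 = 136 = 2^3 · 17.
An element g generates (Z/137Z)^× iff g^(136/q) ≢ 1 (mod 137) for each prime q ∈ {2, 17}.
125^68 ≡ 136 (mod 137)  [q = 2: ≢ 1 ✓]
125^8 ≡ 72 (mod 137)  [q = 17: ≢ 1 ✓]
None equal 1, so ord_137(125) = 136: 125 is a primitive root.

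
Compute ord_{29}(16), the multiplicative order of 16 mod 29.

ord(16) | φ(29) = 29 − 1 = 28 = 2^2 · 7.
Divisors of 28: 1, 2, 4, 7, 14, 28.
Evaluate successive powers at the divisors of 28:
16^1 ≡ 16 (mod 29)
16^2 ≡ 24 (mod 29)
16^4 ≡ 25 (mod 29)
16^7 ≡ 1 (mod 29) ✓
Therefore the multiplicative order of 16 modulo 29 is 7.

7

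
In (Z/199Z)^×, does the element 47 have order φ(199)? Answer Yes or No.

No

φ(199) = 199 − 1 = 198 = 2 · 3^2 · 11.
An element g generates (Z/199Z)^× iff g^(198/q) ≢ 1 (mod 199) for each prime q ∈ {2, 3, 11}.
47^99 ≡ 1 (mod 199)  [q = 2: ≡ 1 ✗]
47^66 ≡ 106 (mod 199)  [q = 3: ≢ 1 ✓]
47^18 ≡ 121 (mod 199)  [q = 11: ≢ 1 ✓]
47^99 ≡ 1 shows ord(47) | 99, strictly less than φ(199); not a primitive root.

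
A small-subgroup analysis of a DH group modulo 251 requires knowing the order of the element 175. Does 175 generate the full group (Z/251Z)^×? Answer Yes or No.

φ(251) = 251 − 1 = 250 = 2 · 5^3.
An element g generates (Z/251Z)^× iff g^(250/q) ≢ 1 (mod 251) for each prime q ∈ {2, 5}.
175^125 ≡ 1 (mod 251)  [q = 2: ≡ 1 ✗]
175^50 ≡ 113 (mod 251)  [q = 5: ≢ 1 ✓]
Since 175^125 ≡ 1, the order of 175 divides 125 < 250, so 175 is not a primitive root.

No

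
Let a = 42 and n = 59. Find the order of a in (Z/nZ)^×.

58

ord(42) | φ(59) = 59 − 1 = 58 = 2 · 29.
Divisors of 58: 1, 2, 29, 58.
Evaluate successive powers at the divisors of 58:
42^1 ≡ 42 (mod 59)
42^2 ≡ 53 (mod 59)
42^29 ≡ 58 (mod 59)
42^58 ≡ 1 (mod 59) ✓
Therefore the multiplicative order of 42 modulo 59 is 58.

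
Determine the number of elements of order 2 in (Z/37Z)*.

1

φ(37) = 37 − 1 = 36 = 2^2 · 3^2.
(Z/37Z)^× is cyclic (|G| = 36); a cyclic group of order m has exactly φ(d) elements of each order d | m, and none otherwise.
2 | 36, and φ(2) = 2 − 1 = 1.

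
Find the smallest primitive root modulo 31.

φ(31) = 31 − 1 = 30 = 2 · 3 · 5.
Test candidates g = 2, 3, … against the prime factors q ∈ {2, 3, 5} of φ(31): g is a generator iff g^(30/q) ≢ 1 for every such q.
g = 2: 2^15 ≡ 1 — hits 1, so not a primitive root.
g = 3: 3^15 ≡ 30; 3^10 ≡ 25; 3^6 ≡ 16 — none is 1, so 3 is a primitive root.
So 3 is the smallest generator of (Z/31Z)^×.

3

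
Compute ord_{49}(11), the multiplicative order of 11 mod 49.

Since 11 ∈ (Z/49Z)^×, its order divides φ(49) = φ(7^2) = 7·(7−1) = 42 = 2 · 3 · 7.
Divisors of 42: 1, 2, 3, 6, 7, 14, 21, 42.
Check 11^d mod 49 for each divisor in increasing order:
11^1 ≡ 11 (mod 49)
11^2 ≡ 23 (mod 49)
11^3 ≡ 8 (mod 49)
11^6 ≡ 15 (mod 49)
11^7 ≡ 18 (mod 49)
11^14 ≡ 30 (mod 49)
11^21 ≡ 1 (mod 49) ✓
Hence ord(11) = 21.

21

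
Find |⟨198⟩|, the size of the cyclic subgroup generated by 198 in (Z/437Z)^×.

66

ord(198) | φ(437) = φ(19·23) = (19−1)·(23−1) = 18·22 = 396 = 2^2 · 3^2 · 11.
Divisors of 396: 1, 2, 3, 4, 6, 9, 11, 12, 18, 22, 33, 36, 44, 66, 99, 132, 198, 396.
Compute 198^d (mod 437) for the divisors d until we hit 1:
198^1 ≡ 198 (mod 437)
198^2 ≡ 311 (mod 437)
198^3 ≡ 398 (mod 437)
198^4 ≡ 144 (mod 437)
198^6 ≡ 210 (mod 437)
198^9 ≡ 113 (mod 437)
198^11 ≡ 183 (mod 437)
198^12 ≡ 400 (mod 437)
198^18 ≡ 96 (mod 437)
198^22 ≡ 277 (mod 437)
198^33 ≡ 436 (mod 437)
198^36 ≡ 39 (mod 437)
198^44 ≡ 254 (mod 437)
198^66 ≡ 1 (mod 437) ✓
So ord_437(198) = 66.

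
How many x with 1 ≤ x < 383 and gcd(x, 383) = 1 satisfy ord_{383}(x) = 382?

φ(383) = 383 − 1 = 382 = 2 · 191.
Since (Z/383Z)^× is cyclic of order 382, the number of elements of order d is φ(d) when d | 382 and 0 otherwise.
382 = 2 · 191 divides 382, and φ(382) = 190.

190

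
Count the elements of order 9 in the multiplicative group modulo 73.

φ(73) = 73 − 1 = 72 = 2^3 · 3^2.
(Z/73Z)^× is cyclic (|G| = 72); a cyclic group of order m has exactly φ(d) elements of each order d | m, and none otherwise.
9 = 3^2 divides 72, and φ(9) = 6.

6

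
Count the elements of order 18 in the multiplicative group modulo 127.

φ(127) = 127 − 1 = 126 = 2 · 3^2 · 7.
(Z/127Z)^× is cyclic (|G| = 126); a cyclic group of order m has exactly φ(d) elements of each order d | m, and none otherwise.
18 = 2 · 3^2 divides 126, and φ(18) = 6.

6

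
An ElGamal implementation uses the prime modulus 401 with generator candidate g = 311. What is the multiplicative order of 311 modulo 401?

100

Since 311 ∈ (Z/401Z)^×, its order divides φ(401) = 401 − 1 = 400 = 2^4 · 5^2.
Divisors of 400: 1, 2, 4, 5, 8, 10, 16, 20, 25, 40, 50, 80, 100, 200, 400.
Compute 311^d (mod 401) for the divisors d until we hit 1:
311^1 ≡ 311 (mod 401)
311^2 ≡ 80 (mod 401)
311^4 ≡ 385 (mod 401)
311^5 ≡ 237 (mod 401)
311^8 ≡ 256 (mod 401)
311^10 ≡ 29 (mod 401)
311^16 ≡ 173 (mod 401)
311^20 ≡ 39 (mod 401)
311^25 ≡ 20 (mod 401)
311^40 ≡ 318 (mod 401)
311^50 ≡ 400 (mod 401)
311^80 ≡ 72 (mod 401)
311^100 ≡ 1 (mod 401) ✓
Hence ord(311) = 100.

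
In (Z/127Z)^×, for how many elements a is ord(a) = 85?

φ(127) = 127 − 1 = 126 = 2 · 3^2 · 7.
In a cyclic group of order 126, there are φ(d) elements of order d for each divisor d of 126, and zero for non-divisors.
Since 85 ∤ 126, the count is 0.

0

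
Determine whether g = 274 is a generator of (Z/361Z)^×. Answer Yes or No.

φ(361) = φ(19^2) = 19·(19−1) = 342 = 2 · 3^2 · 19.
274 is a primitive root mod 361 iff 274^(φ(361)/q) ≢ 1 for every prime q | φ(361), i.e. q ∈ {2, 3, 19}.
274^171 ≡ 360 (mod 361)  [q = 2: ≢ 1 ✓]
274^114 ≡ 1 (mod 361)  [q = 3: ≡ 1 ✗]
274^18 ≡ 229 (mod 361)  [q = 19: ≢ 1 ✓]
The check at q = 3 fails, so 274 generates a proper subgroup.

No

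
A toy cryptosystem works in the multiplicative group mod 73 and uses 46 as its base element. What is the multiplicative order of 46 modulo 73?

Since 46 ∈ (Z/73Z)^×, its order divides φ(73) = 73 − 1 = 72 = 2^3 · 3^2.
Divisors of 72: 1, 2, 3, 4, 6, 8, 9, 12, 18, 24, 36, 72.
Test each divisor d:
46^1 ≡ 46 (mod 73)
46^2 ≡ 72 (mod 73)
46^3 ≡ 27 (mod 73)
46^4 ≡ 1 (mod 73) ✓
Therefore the multiplicative order of 46 modulo 73 is 4.

4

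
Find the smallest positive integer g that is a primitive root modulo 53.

φ(53) = 53 − 1 = 52 = 2^2 · 13.
Test candidates g = 2, 3, … against the prime factors q ∈ {2, 13} of φ(53): g is a generator iff g^(52/q) ≢ 1 for every such q.
g = 2: 2^26 ≡ 52; 2^4 ≡ 16 — none is 1, so 2 is a primitive root.
Hence the least primitive root of 53 is 2.

2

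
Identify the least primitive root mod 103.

5

φ(103) = 103 − 1 = 102 = 2 · 3 · 17.
g is a primitive root iff g^(102/q) ≢ 1 (mod 103) for each prime q ∈ {2, 3, 17}.
g = 2: 2^51 ≡ 1 — hits 1, so not a primitive root.
g = 3: 3^51 ≡ 102; 3^34 ≡ 1 — hits 1, so not a primitive root.
g = 4: 4^51 ≡ 1 — hits 1, so not a primitive root.
g = 5: 5^51 ≡ 102; 5^34 ≡ 56; 5^6 ≡ 72 — none is 1, so 5 is a primitive root.
The smallest primitive root modulo 103 is 5.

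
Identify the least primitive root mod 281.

φ(281) = 281 − 1 = 280 = 2^3 · 5 · 7.
Test candidates g = 2, 3, … against the prime factors q ∈ {2, 5, 7} of φ(281): g is a generator iff g^(280/q) ≢ 1 for every such q.
g = 2: 2^140 ≡ 1 — hits 1, so not a primitive root.
g = 3: 3^140 ≡ 280; 3^56 ≡ 86; 3^40 ≡ 249 — none is 1, so 3 is a primitive root.
So 3 is the smallest generator of (Z/281Z)^×.

3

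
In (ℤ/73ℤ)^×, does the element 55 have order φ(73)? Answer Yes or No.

No

φ(73) = 73 − 1 = 72 = 2^3 · 3^2.
55 is a primitive root mod 73 iff 55^(φ(73)/q) ≢ 1 for every prime q | φ(73), i.e. q ∈ {2, 3}.
55^36 ≡ 1 (mod 73)  [q = 2: ≡ 1 ✗]
55^24 ≡ 64 (mod 73)  [q = 3: ≢ 1 ✓]
The check at q = 2 fails, so 55 generates a proper subgroup.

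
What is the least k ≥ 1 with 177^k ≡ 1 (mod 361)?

171

By Lagrange's theorem, ord_361(177) divides φ(361) = φ(19^2) = 19·(19−1) = 342 = 2 · 3^2 · 19.
Divisors of 342: 1, 2, 3, 6, 9, 18, 19, 38, 57, 114, 171, 342.
Check 177^d mod 361 for each divisor in increasing order:
177^1 ≡ 177 (mod 361)
177^2 ≡ 283 (mod 361)
177^3 ≡ 273 (mod 361)
177^6 ≡ 163 (mod 361)
177^9 ≡ 96 (mod 361)
177^18 ≡ 191 (mod 361)
177^19 ≡ 234 (mod 361)
177^38 ≡ 245 (mod 361)
177^57 ≡ 292 (mod 361)
177^114 ≡ 68 (mod 361)
177^171 ≡ 1 (mod 361) ✓
Therefore the multiplicative order of 177 modulo 361 is 171.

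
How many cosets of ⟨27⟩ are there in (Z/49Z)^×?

Since 27 ∈ (Z/49Z)^×, its order divides φ(49) = φ(7^2) = 7·(7−1) = 42 = 2 · 3 · 7.
Divisors of 42: 1, 2, 3, 6, 7, 14, 21, 42.
Check 27^d mod 49 for each divisor in increasing order:
27^1 ≡ 27 (mod 49)
27^2 ≡ 43 (mod 49)
27^3 ≡ 34 (mod 49)
27^6 ≡ 29 (mod 49)
27^7 ≡ 48 (mod 49)
27^14 ≡ 1 (mod 49) ✓
So ord_49(27) = 14, hence |⟨27⟩| = 14.
Index = |(Z/49Z)^×| / |⟨27⟩| = 42 / 14 = 3.

3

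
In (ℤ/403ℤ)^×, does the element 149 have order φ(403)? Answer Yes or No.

No

403 = 13 · 31 is a product of two distinct odd primes, so (Z/403Z)^× ≅ (Z/13Z)^× × (Z/31Z)^× is not cyclic.
No primitive root modulo 403 exists; in particular 149 is not one.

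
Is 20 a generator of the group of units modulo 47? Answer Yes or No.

φ(47) = 47 − 1 = 46 = 2 · 23.
Test 20^(46/q) mod 47 for each prime factor q of 46:
20^23 ≡ 46 (mod 47)  [q = 2: ≢ 1 ✓]
20^2 ≡ 24 (mod 47)  [q = 23: ≢ 1 ✓]
None equal 1, so ord_47(20) = 46: 20 is a primitive root.

Yes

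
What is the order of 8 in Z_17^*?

8

Since 8 ∈ (Z/17Z)^×, its order divides φ(17) = 17 − 1 = 16 = 2^4.
Divisors of 16: 1, 2, 4, 8, 16.
Test each divisor d:
8^1 ≡ 8 (mod 17)
8^2 ≡ 13 (mod 17)
8^4 ≡ 16 (mod 17)
8^8 ≡ 1 (mod 17) ✓
Therefore the multiplicative order of 8 modulo 17 is 8.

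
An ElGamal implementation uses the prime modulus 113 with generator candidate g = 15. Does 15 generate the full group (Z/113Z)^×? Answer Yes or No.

φ(113) = 113 − 1 = 112 = 2^4 · 7.
Test 15^(112/q) mod 113 for each prime factor q of 112:
15^56 ≡ 1 (mod 113)  [q = 2: ≡ 1 ✗]
15^16 ≡ 1 (mod 113)  [q = 7: ≡ 1 ✗]
The check at q = 2 fails, so 15 generates a proper subgroup.

No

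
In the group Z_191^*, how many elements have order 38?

φ(191) = 191 − 1 = 190 = 2 · 5 · 19.
(Z/191Z)^× is cyclic (|G| = 190); a cyclic group of order m has exactly φ(d) elements of each order d | m, and none otherwise.
38 = 2 · 19 divides 190, and φ(38) = 18.

18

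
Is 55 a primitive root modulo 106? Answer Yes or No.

Yes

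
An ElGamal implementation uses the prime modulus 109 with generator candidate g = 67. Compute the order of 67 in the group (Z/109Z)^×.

Since 67 ∈ (Z/109Z)^×, its order divides φ(109) = 109 − 1 = 108 = 2^2 · 3^3.
Divisors of 108: 1, 2, 3, 4, 6, 9, 12, 18, 27, 36, 54, 108.
Compute 67^d (mod 109) for the divisors d until we hit 1:
67^1 ≡ 67 (mod 109)
67^2 ≡ 20 (mod 109)
67^3 ≡ 32 (mod 109)
67^4 ≡ 73 (mod 109)
67^6 ≡ 43 (mod 109)
67^9 ≡ 68 (mod 109)
67^12 ≡ 105 (mod 109)
67^18 ≡ 46 (mod 109)
67^27 ≡ 76 (mod 109)
67^36 ≡ 45 (mod 109)
67^54 ≡ 108 (mod 109)
67^108 ≡ 1 (mod 109) ✓
The smallest such exponent is 108, so the order of 67 is 108.

108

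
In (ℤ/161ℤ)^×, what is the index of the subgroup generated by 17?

By Lagrange's theorem, ord_161(17) divides φ(161) = φ(7·23) = (7−1)·(23−1) = 6·22 = 132 = 2^2 · 3 · 11.
Divisors of 132: 1, 2, 3, 4, 6, 11, 12, 22, 33, 44, 66, 132.
Evaluate successive powers at the divisors of 132:
17^1 ≡ 17 (mod 161)
17^2 ≡ 128 (mod 161)
17^3 ≡ 83 (mod 161)
17^4 ≡ 123 (mod 161)
17^6 ≡ 127 (mod 161)
17^11 ≡ 68 (mod 161)
17^12 ≡ 29 (mod 161)
17^22 ≡ 116 (mod 161)
17^33 ≡ 160 (mod 161)
17^44 ≡ 93 (mod 161)
17^66 ≡ 1 (mod 161) ✓
So ord_161(17) = 66, hence |⟨17⟩| = 66.
The index is φ(161) / ord(17) = 132 / 66 = 2.

2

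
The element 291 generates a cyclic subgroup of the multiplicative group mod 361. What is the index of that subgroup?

2

Since 291 ∈ (Z/361Z)^×, its order divides φ(361) = φ(19^2) = 19·(19−1) = 342 = 2 · 3^2 · 19.
Divisors of 342: 1, 2, 3, 6, 9, 18, 19, 38, 57, 114, 171, 342.
Test each divisor d:
291^1 ≡ 291 (mod 361)
291^2 ≡ 207 (mod 361)
291^3 ≡ 311 (mod 361)
291^6 ≡ 334 (mod 361)
291^9 ≡ 267 (mod 361)
291^18 ≡ 172 (mod 361)
291^19 ≡ 234 (mod 361)
291^38 ≡ 245 (mod 361)
291^57 ≡ 292 (mod 361)
291^114 ≡ 68 (mod 361)
291^171 ≡ 1 (mod 361) ✓
The order of 291 is 171, so the subgroup it generates has 171 elements.
[(Z/361Z)^× : ⟨291⟩] = 342/171 = 2.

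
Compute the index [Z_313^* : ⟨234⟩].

The order of 234 must divide φ(313) = 313 − 1 = 312 = 2^3 · 3 · 13.
Divisors of 312: 1, 2, 3, 4, 6, 8, 12, 13, 24, 26, 39, 52, 78, 104, 156, 312.
Test each divisor d:
234^1 ≡ 234 (mod 313)
234^2 ≡ 294 (mod 313)
234^3 ≡ 249 (mod 313)
234^4 ≡ 48 (mod 313)
234^6 ≡ 27 (mod 313)
234^8 ≡ 113 (mod 313)
234^12 ≡ 103 (mod 313)
234^13 ≡ 1 (mod 313) ✓
The order of 234 is 13, so the subgroup it generates has 13 elements.
Index = |(Z/313Z)^×| / |⟨234⟩| = 312 / 13 = 24.

24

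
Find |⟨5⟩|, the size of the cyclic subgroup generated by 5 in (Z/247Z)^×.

36

The order of 5 must divide φ(247) = φ(13·19) = (13−1)·(19−1) = 12·18 = 216 = 2^3 · 3^3.
Divisors of 216: 1, 2, 3, 4, 6, 8, 9, 12, 18, 24, 27, 36, 54, 72, 108, 216.
Compute 5^d (mod 247) for the divisors d until we hit 1:
5^1 ≡ 5 (mod 247)
5^2 ≡ 25 (mod 247)
5^3 ≡ 125 (mod 247)
5^4 ≡ 131 (mod 247)
5^6 ≡ 64 (mod 247)
5^8 ≡ 118 (mod 247)
5^9 ≡ 96 (mod 247)
5^12 ≡ 144 (mod 247)
5^18 ≡ 77 (mod 247)
5^24 ≡ 235 (mod 247)
5^27 ≡ 229 (mod 247)
5^36 ≡ 1 (mod 247) ✓
The smallest such exponent is 36, so the order of 5 is 36.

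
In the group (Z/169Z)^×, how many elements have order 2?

1

φ(169) = φ(13^2) = 13·(13−1) = 156 = 2^2 · 3 · 13.
Since (Z/169Z)^× is cyclic of order 156, the number of elements of order d is φ(d) when d | 156 and 0 otherwise.
2 | 156, and φ(2) = 2 − 1 = 1.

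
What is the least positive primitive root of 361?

φ(361) = φ(19^2) = 19·(19−1) = 342 = 2 · 3^2 · 19.
g is a primitive root iff g^(342/q) ≢ 1 (mod 361) for each prime q ∈ {2, 3, 19}.
g = 2: 2^171 ≡ 360; 2^114 ≡ 292; 2^18 ≡ 58 — none is 1, so 2 is a primitive root.
Hence the least primitive root of 361 is 2.

2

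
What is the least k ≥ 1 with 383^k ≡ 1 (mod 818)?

408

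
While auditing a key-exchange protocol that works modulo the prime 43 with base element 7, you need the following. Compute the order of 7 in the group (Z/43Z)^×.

6

The order of 7 must divide φ(43) = 43 − 1 = 42 = 2 · 3 · 7.
Divisors of 42: 1, 2, 3, 6, 7, 14, 21, 42.
Test each divisor d:
7^1 ≡ 7 (mod 43)
7^2 ≡ 6 (mod 43)
7^3 ≡ 42 (mod 43)
7^6 ≡ 1 (mod 43) ✓
The smallest such exponent is 6, so the order of 7 is 6.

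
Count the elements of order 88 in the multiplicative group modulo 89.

40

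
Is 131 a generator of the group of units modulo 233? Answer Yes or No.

φ(233) = 233 − 1 = 232 = 2^3 · 29.
Test 131^(232/q) mod 233 for each prime factor q of 232:
131^116 ≡ 1 (mod 233)  [q = 2: ≡ 1 ✗]
131^8 ≡ 204 (mod 233)  [q = 29: ≢ 1 ✓]
The check at q = 2 fails, so 131 generates a proper subgroup.

No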